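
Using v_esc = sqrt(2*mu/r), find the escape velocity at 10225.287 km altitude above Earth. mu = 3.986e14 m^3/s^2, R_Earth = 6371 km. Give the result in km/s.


r = 6371.0 + 10225.287 = 16596.2870 km = 1.6596287e+07 m
v_esc = sqrt(2*mu/r) = sqrt(2*3.986e14 / 1.6596287e+07)
v_esc = 6930.7172 m/s = 6.9307 km/s

6.9307 km/s


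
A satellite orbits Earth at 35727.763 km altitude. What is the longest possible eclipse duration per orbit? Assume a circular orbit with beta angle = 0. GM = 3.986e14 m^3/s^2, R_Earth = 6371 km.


r = 42098.7630 km
T = 1432.7287 min
Eclipse fraction = arcsin(R_E/r)/pi = arcsin(6371.0000/42098.7630)/pi
= arcsin(0.1513346)/pi = 0.0483571
Eclipse duration = 0.0483571 * 1432.7287 = 69.2826 min

69.2826 minutes


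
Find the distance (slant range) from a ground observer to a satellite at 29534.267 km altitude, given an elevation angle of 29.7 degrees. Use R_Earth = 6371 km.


h = 29534.267 km, el = 29.7 deg
d = -R_E*sin(el) + sqrt((R_E*sin(el))^2 + 2*R_E*h + h^2)
d = -6371.0000*sin(0.5183628) + sqrt((6371.0000*0.4954587)^2 + 2*6371.0000*29534.267 + 29534.267^2)
d = 32319.6569 km

32319.6569 km


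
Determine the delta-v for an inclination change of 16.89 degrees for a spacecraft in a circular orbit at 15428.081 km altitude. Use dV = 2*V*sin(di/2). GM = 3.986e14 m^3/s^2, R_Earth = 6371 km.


r = 21799.0810 km = 2.1799081e+07 m
V = sqrt(mu/r) = 4276.1168 m/s
di = 16.89 deg = 0.2947861 rad
dV = 2*V*sin(di/2) = 2*4276.1168*sin(0.1473931)
dV = 1255.9806 m/s = 1.2560 km/s

1.2560 km/s


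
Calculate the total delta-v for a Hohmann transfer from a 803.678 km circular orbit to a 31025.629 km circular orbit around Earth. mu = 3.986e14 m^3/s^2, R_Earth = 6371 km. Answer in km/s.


r1 = 7174.6780 km = 7.174678e+06 m
r2 = 37396.6290 km = 3.7396629e+07 m
dv1 = sqrt(mu/r1)*(sqrt(2*r2/(r1+r2)) - 1) = 2201.7925 m/s
dv2 = sqrt(mu/r2)*(1 - sqrt(2*r1/(r1+r2))) = 1412.3424 m/s
total dv = |dv1| + |dv2| = 2201.7925 + 1412.3424 = 3614.1349 m/s = 3.6141 km/s

3.6141 km/s


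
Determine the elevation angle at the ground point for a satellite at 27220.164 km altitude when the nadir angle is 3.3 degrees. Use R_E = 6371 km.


r = R_E + alt = 33591.1640 km
Law of sines in the satellite / Earth-center / ground-point triangle:
  sin(nadir)/R_E = sin(90 + el)/r  =>  cos(el) = (r/R_E)*sin(nadir)
cos(el) = (33591.1640 / 6371.0000) * sin(3.3 deg) = 0.3035069
el = arccos(0.3035069) = 72.3316 deg
(Earth-central angle = 90 - nadir - el = 14.3684 deg)

72.3316 degrees


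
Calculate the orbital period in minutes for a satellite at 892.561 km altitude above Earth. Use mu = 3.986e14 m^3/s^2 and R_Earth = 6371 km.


r = 7263.5610 km = 7.263561e+06 m
T = 2*pi*sqrt(r^3/mu) = 2*pi*sqrt(3.8322053e+20 / 3.986e14)
T = 6160.7786 s = 102.6796 min

102.6796 minutes


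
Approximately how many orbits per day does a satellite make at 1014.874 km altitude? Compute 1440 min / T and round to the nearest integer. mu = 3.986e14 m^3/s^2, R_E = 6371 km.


r = 7.385874e+06 m
T = 2*pi*sqrt(r^3/mu) = 6317.0463 s = 105.2841 min
revs/day = 1440 / 105.2841 = 13.6773
Rounded: 14 revolutions per day

14 revolutions per day


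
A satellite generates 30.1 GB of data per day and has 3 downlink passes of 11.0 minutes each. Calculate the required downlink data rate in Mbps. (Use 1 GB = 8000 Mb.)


total contact time = 3 * 11.0 * 60 = 1980.0000 s
data = 30.1 GB = 240800.0000 Mb
rate = 240800.0000 / 1980.0000 = 121.6162 Mbps

121.6162 Mbps


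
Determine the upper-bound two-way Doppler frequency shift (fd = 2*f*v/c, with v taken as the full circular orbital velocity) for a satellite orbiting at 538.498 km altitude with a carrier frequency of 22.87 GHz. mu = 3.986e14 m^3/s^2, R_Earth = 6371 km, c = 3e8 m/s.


r = 6.909498e+06 m
v = sqrt(mu/r) = 7595.3082 m/s (worst-case radial velocity)
f = 22.87 GHz = 2.287e+10 Hz
fd = 2*f*v/c = 2*2.287e+10*7595.3082/3.0e+08
fd = 1.1580313e+06 Hz

1.1580e+06 Hz


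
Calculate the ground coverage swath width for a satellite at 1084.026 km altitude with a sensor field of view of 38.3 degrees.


FOV = 38.3 deg = 0.6684611 rad
swath = 2 * alt * tan(FOV/2) = 2 * 1084.026 * tan(0.3342306)
swath = 2 * 1084.026 * 0.3472586
swath = 752.8748 km

752.8748 km


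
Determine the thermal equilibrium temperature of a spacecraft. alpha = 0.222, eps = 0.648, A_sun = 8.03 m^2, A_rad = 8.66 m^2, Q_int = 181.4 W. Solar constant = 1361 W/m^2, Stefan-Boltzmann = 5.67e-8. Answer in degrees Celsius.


Numerator = alpha*S*A_sun + Q_int = 0.222*1361*8.03 + 181.4 = 2607.6003 W
Denominator = eps*sigma*A_rad = 0.648*5.67e-8*8.66 = 3.1818226e-07 W/K^4
T^4 = 8.1953038e+09 K^4
T = 300.8786 K = 27.7286 C

27.7286 degrees Celsius


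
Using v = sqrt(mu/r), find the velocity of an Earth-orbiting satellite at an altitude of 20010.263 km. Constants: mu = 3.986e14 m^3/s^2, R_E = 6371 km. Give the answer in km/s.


r = R_E + alt = 6371.0 + 20010.263 = 26381.2630 km = 2.6381263e+07 m
v = sqrt(mu/r) = sqrt(3.986e14 / 2.6381263e+07) = 3887.0565 m/s = 3.8871 km/s

3.8871 km/s


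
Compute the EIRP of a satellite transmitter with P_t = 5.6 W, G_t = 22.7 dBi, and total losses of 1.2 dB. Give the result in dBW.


Pt = 5.6 W = 7.4819 dBW
EIRP = Pt_dBW + Gt - losses = 7.4819 + 22.7 - 1.2 = 28.9819 dBW

28.9819 dBW


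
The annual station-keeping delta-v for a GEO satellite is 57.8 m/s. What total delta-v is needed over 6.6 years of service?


dV = rate * years = 57.8 * 6.6
dV = 381.4800 m/s

381.4800 m/s


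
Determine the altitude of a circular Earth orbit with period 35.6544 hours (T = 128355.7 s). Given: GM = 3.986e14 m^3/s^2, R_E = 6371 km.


T = 128355.7 s
r = (mu*T^2/(4*pi^2))^(1/3) = (3.986e14 * 128355.7^2 / (4*pi^2))^(1/3)
r = 5.4996615e+07 m = 54996.6149 km
alt = r - R_E = 54996.6149 - 6371 = 48625.6149 km

48625.6149 km


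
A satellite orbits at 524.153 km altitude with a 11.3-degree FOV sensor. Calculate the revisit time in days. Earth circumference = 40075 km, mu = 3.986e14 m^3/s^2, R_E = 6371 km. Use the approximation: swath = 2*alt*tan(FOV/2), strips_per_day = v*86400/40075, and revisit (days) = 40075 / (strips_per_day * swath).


swath = 2*524.153*tan(0.0986111) = 103.7110 km
v = sqrt(mu/r) = 7603.2049 m/s = 7.6032 km/s
strips/day = v*86400/40075 = 7.6032*86400/40075 = 16.3922
coverage/day = strips * swath = 16.3922 * 103.7110 = 1700.0501 km
revisit = 40075 / 1700.0501 = 23.5728 days

23.5728 days


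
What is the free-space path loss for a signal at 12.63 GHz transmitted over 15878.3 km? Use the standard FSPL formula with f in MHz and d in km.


f = 12.63 GHz = 12630.0000 MHz
d = 15878.3 km
FSPL = 32.44 + 20*log10(12630.0000) + 20*log10(15878.3)
FSPL = 32.44 + 82.0281 + 84.0161
FSPL = 198.4841 dB

198.4841 dB


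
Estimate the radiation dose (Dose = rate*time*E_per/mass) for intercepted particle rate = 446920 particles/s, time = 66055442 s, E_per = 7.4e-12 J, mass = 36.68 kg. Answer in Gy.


Total energy deposited = rate * time * E_per
  = 446920 * 66055442 * 7.4e-12 = 218.4591 J
Dose = E_total / mass = 218.4591 / 36.68
Dose = 5.9558 Gy

5.9558 Gy


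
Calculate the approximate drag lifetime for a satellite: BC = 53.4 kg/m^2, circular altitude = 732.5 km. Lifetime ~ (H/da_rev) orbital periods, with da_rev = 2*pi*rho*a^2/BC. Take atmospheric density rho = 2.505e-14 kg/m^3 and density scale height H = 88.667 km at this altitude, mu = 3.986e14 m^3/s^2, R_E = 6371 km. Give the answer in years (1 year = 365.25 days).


a = R_E + alt = 7103.5000 km = 7.1035e+06 m
da_rev = 2*pi*rho*a^2/BC = 2*pi*2.505e-14*(7.1035e+06)^2/53.4 = 0.148727443 m per revolution
N = H/da_rev = 88667.0000 m / 0.148727443 m = 596171.0782 revolutions
P = 2*pi*sqrt(a^3/mu) = 5958.2648 s
lifetime = N*P = 596171.0782 * 5958.2648 = 3.5521451e+09 s = 41112.7909 days
years = 41112.7909 / 365.25 = 112.5607 years

112.5607 years


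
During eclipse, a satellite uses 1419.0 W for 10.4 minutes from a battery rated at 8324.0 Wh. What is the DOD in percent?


E_used = P * t / 60 = 1419.0 * 10.4 / 60 = 245.9600 Wh
DOD = E_used / E_total * 100 = 245.9600 / 8324.0 * 100
DOD = 2.9548 %

2.9548 %


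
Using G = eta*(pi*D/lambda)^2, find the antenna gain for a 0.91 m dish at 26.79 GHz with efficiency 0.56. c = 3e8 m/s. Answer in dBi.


lambda = c/f = 3e8 / 2.679e+10 = 0.01119821 m
G = eta*(pi*D/lambda)^2 = 0.56*(pi*0.91/0.01119821)^2
G = 36498.3704 (linear)
G = 10*log10(36498.3704) = 45.6227 dBi

45.6227 dBi


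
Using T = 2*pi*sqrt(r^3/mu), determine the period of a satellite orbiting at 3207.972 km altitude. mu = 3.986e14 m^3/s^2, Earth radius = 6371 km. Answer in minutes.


r = 9578.9720 km = 9.578972e+06 m
T = 2*pi*sqrt(r^3/mu) = 2*pi*sqrt(8.789349e+20 / 3.986e14)
T = 9330.1704 s = 155.5028 min

155.5028 minutes


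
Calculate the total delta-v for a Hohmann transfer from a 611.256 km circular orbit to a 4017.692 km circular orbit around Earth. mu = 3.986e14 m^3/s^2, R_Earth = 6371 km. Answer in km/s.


r1 = 6982.2560 km = 6.982256e+06 m
r2 = 10388.6920 km = 1.0388692e+07 m
dv1 = sqrt(mu/r1)*(sqrt(2*r2/(r1+r2)) - 1) = 707.6860 m/s
dv2 = sqrt(mu/r2)*(1 - sqrt(2*r1/(r1+r2))) = 640.4542 m/s
total dv = |dv1| + |dv2| = 707.6860 + 640.4542 = 1348.1402 m/s = 1.3481 km/s

1.3481 km/s


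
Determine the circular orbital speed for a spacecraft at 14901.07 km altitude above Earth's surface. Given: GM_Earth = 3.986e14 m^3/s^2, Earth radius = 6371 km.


r = R_E + alt = 6371.0 + 14901.07 = 21272.0700 km = 2.127207e+07 m
v = sqrt(mu/r) = sqrt(3.986e14 / 2.127207e+07) = 4328.7626 m/s = 4.3288 km/s

4.3288 km/s


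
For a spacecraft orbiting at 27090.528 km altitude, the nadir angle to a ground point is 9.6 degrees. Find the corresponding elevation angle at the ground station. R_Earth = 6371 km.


r = R_E + alt = 33461.5280 km
Law of sines in the satellite / Earth-center / ground-point triangle:
  sin(nadir)/R_E = sin(90 + el)/r  =>  cos(el) = (r/R_E)*sin(nadir)
cos(el) = (33461.5280 / 6371.0000) * sin(9.6 deg) = 0.8758966
el = arccos(0.8758966) = 28.8487 deg
(Earth-central angle = 90 - nadir - el = 51.5513 deg)

28.8487 degrees


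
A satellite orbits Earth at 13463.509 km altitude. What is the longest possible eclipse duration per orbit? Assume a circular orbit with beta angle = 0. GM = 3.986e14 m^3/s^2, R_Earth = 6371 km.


r = 19834.5090 km
T = 463.3318 min
Eclipse fraction = arcsin(R_E/r)/pi = arcsin(6371.0000/19834.5090)/pi
= arcsin(0.3212079)/pi = 0.1040888
Eclipse duration = 0.1040888 * 463.3318 = 48.2277 min

48.2277 minutes


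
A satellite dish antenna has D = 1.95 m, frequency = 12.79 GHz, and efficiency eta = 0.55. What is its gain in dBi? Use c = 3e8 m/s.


lambda = c/f = 3e8 / 1.279e+10 = 0.02345582 m
G = eta*(pi*D/lambda)^2 = 0.55*(pi*1.95/0.02345582)^2
G = 37517.1843 (linear)
G = 10*log10(37517.1843) = 45.7423 dBi

45.7423 dBi


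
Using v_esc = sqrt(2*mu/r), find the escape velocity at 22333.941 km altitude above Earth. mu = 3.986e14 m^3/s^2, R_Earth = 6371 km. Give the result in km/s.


r = 6371.0 + 22333.941 = 28704.9410 km = 2.8704941e+07 m
v_esc = sqrt(2*mu/r) = sqrt(2*3.986e14 / 2.8704941e+07)
v_esc = 5269.9357 m/s = 5.2699 km/s

5.2699 km/s


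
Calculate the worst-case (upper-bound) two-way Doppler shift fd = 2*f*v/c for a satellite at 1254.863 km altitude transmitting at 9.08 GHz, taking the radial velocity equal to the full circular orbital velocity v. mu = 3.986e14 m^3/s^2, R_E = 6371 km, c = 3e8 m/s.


r = 7.625863e+06 m
v = sqrt(mu/r) = 7229.7644 m/s (worst-case radial velocity)
f = 9.08 GHz = 9.08e+09 Hz
fd = 2*f*v/c = 2*9.08e+09*7229.7644/3.0e+08
fd = 437641.7412 Hz

437641.7412 Hz


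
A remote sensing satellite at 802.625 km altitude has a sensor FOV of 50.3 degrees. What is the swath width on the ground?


FOV = 50.3 deg = 0.8779006 rad
swath = 2 * alt * tan(FOV/2) = 2 * 802.625 * tan(0.4389503)
swath = 2 * 802.625 * 0.4694988
swath = 753.6630 km

753.6630 km


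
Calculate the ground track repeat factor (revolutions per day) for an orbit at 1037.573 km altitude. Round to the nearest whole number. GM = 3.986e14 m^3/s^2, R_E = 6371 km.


r = 7.408573e+06 m
T = 2*pi*sqrt(r^3/mu) = 6346.1900 s = 105.7698 min
revs/day = 1440 / 105.7698 = 13.6145
Rounded: 14 revolutions per day

14 revolutions per day


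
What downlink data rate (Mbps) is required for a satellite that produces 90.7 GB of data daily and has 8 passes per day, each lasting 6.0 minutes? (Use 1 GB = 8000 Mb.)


total contact time = 8 * 6.0 * 60 = 2880.0000 s
data = 90.7 GB = 725600.0000 Mb
rate = 725600.0000 / 2880.0000 = 251.9444 Mbps

251.9444 Mbps


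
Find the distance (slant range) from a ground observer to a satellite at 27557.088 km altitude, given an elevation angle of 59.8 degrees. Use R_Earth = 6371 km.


h = 27557.088 km, el = 59.8 deg
d = -R_E*sin(el) + sqrt((R_E*sin(el))^2 + 2*R_E*h + h^2)
d = -6371.0000*sin(1.0437) + sqrt((6371.0000*0.8642748)^2 + 2*6371.0000*27557.088 + 27557.088^2)
d = 28270.0993 km

28270.0993 km


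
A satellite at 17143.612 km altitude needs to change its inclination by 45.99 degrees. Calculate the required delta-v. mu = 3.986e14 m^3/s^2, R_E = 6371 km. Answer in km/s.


r = 23514.6120 km = 2.3514612e+07 m
V = sqrt(mu/r) = 4117.1789 m/s
di = 45.99 deg = 0.8026769 rad
dV = 2*V*sin(di/2) = 2*4117.1789*sin(0.4013385)
dV = 3216.7584 m/s = 3.2168 km/s

3.2168 km/s


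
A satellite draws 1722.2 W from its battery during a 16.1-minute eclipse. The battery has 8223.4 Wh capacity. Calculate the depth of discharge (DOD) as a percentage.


E_used = P * t / 60 = 1722.2 * 16.1 / 60 = 462.1237 Wh
DOD = E_used / E_total * 100 = 462.1237 / 8223.4 * 100
DOD = 5.6196 %

5.6196 %


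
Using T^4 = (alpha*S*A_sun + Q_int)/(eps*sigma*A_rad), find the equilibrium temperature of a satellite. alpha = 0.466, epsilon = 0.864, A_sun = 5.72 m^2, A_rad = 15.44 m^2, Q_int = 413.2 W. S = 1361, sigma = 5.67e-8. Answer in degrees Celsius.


Numerator = alpha*S*A_sun + Q_int = 0.466*1361*5.72 + 413.2 = 4040.9727 W
Denominator = eps*sigma*A_rad = 0.864*5.67e-8*15.44 = 7.5638707e-07 W/K^4
T^4 = 5.3424667e+09 K^4
T = 270.3557 K = -2.7943 C

-2.7943 degrees Celsius


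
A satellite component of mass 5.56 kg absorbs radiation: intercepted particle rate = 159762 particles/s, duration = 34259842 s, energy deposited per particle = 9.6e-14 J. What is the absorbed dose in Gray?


Total energy deposited = rate * time * E_per
  = 159762 * 34259842 * 9.6e-14 = 0.5254484 J
Dose = E_total / mass = 0.5254484 / 5.56
Dose = 0.09450511 Gy

0.0945 Gy


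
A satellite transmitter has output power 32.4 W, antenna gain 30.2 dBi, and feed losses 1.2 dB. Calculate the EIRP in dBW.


Pt = 32.4 W = 15.1055 dBW
EIRP = Pt_dBW + Gt - losses = 15.1055 + 30.2 - 1.2 = 44.1055 dBW

44.1055 dBW


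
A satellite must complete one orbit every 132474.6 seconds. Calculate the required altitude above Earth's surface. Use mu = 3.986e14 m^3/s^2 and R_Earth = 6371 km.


T = 132474.6 s
r = (mu*T^2/(4*pi^2))^(1/3) = (3.986e14 * 132474.6^2 / (4*pi^2))^(1/3)
r = 5.6166962e+07 m = 56166.9615 km
alt = r - R_E = 56166.9615 - 6371 = 49795.9615 km

49795.9615 km


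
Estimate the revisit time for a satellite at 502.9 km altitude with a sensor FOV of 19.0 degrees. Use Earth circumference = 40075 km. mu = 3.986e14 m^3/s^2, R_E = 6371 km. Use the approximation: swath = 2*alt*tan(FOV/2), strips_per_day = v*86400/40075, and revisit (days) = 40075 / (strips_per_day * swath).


swath = 2*502.9*tan(0.1658063) = 168.3132 km
v = sqrt(mu/r) = 7614.9498 m/s = 7.6149 km/s
strips/day = v*86400/40075 = 7.6149*86400/40075 = 16.4175
coverage/day = strips * swath = 16.4175 * 168.3132 = 2763.2834 km
revisit = 40075 / 2763.2834 = 14.5027 days

14.5027 days


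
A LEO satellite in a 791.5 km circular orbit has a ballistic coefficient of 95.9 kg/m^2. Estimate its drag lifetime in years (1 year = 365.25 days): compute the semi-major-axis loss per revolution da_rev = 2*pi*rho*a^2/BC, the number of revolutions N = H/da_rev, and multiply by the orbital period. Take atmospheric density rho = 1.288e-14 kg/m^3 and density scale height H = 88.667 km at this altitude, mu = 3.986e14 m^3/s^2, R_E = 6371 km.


a = R_E + alt = 7162.5000 km = 7.1625e+06 m
da_rev = 2*pi*rho*a^2/BC = 2*pi*1.288e-14*(7.1625e+06)^2/95.9 = 0.0432918748 m per revolution
N = H/da_rev = 88667.0000 m / 0.0432918748 m = 2.048121e+06 revolutions
P = 2*pi*sqrt(a^3/mu) = 6032.6506 s
lifetime = N*P = 2.048121e+06 * 6032.6506 = 1.2355599e+10 s = 143004.6145 days
years = 143004.6145 / 365.25 = 391.5253 years

391.5253 years


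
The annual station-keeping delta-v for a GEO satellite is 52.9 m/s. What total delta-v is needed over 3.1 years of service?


dV = rate * years = 52.9 * 3.1
dV = 163.9900 m/s

163.9900 m/s


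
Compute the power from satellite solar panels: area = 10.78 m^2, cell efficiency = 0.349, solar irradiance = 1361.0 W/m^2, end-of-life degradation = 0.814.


P = area * eta * S * degradation
P = 10.78 * 0.349 * 1361.0 * 0.814
P = 4167.9905 W

4167.9905 W


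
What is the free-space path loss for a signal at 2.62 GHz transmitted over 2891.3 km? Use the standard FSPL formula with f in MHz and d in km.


f = 2.62 GHz = 2620.0000 MHz
d = 2891.3 km
FSPL = 32.44 + 20*log10(2620.0000) + 20*log10(2891.3)
FSPL = 32.44 + 68.3660 + 69.2219
FSPL = 170.0279 dB

170.0279 dB


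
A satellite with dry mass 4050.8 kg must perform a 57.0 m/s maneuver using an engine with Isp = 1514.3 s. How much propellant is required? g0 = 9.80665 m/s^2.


ve = Isp * g0 = 1514.3 * 9.80665 = 14850.210095 m/s
mass ratio = exp(dv/ve) = exp(57.0/14850.210095) = 1.00384571
m_prop = m_dry * (mr - 1) = 4050.8 * (1.00384571 - 1)
m_prop = 15.5782 kg

15.5782 kg


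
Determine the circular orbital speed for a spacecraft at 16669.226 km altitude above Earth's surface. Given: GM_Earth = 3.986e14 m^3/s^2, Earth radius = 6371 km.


r = R_E + alt = 6371.0 + 16669.226 = 23040.2260 km = 2.3040226e+07 m
v = sqrt(mu/r) = sqrt(3.986e14 / 2.3040226e+07) = 4159.3482 m/s = 4.1593 km/s

4.1593 km/s


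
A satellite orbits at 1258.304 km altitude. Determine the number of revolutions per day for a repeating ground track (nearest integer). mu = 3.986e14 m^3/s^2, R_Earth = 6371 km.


r = 7.629304e+06 m
T = 2*pi*sqrt(r^3/mu) = 6631.9097 s = 110.5318 min
revs/day = 1440 / 110.5318 = 13.0279
Rounded: 13 revolutions per day

13 revolutions per day


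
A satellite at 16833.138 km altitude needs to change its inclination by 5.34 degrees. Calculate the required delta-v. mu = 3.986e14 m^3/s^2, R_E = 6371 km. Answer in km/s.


r = 23204.1380 km = 2.3204138e+07 m
V = sqrt(mu/r) = 4144.6315 m/s
di = 5.34 deg = 0.09320058 rad
dV = 2*V*sin(di/2) = 2*4144.6315*sin(0.04660029)
dV = 386.1423 m/s = 0.3861423 km/s

0.3861 km/s


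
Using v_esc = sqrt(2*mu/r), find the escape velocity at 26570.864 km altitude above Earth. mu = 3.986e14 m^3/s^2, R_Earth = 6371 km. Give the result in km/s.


r = 6371.0 + 26570.864 = 32941.8640 km = 3.2941864e+07 m
v_esc = sqrt(2*mu/r) = sqrt(2*3.986e14 / 3.2941864e+07)
v_esc = 4919.3708 m/s = 4.9194 km/s

4.9194 km/s


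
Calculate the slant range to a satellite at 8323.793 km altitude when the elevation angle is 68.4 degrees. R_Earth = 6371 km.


h = 8323.793 km, el = 68.4 deg
d = -R_E*sin(el) + sqrt((R_E*sin(el))^2 + 2*R_E*h + h^2)
d = -6371.0000*sin(1.1938) + sqrt((6371.0000*0.9297765)^2 + 2*6371.0000*8323.793 + 8323.793^2)
d = 8582.8205 km

8582.8205 km


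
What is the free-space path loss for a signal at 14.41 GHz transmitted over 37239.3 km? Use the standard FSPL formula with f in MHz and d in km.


f = 14.41 GHz = 14410.0000 MHz
d = 37239.3 km
FSPL = 32.44 + 20*log10(14410.0000) + 20*log10(37239.3)
FSPL = 32.44 + 83.1733 + 91.4200
FSPL = 207.0333 dB

207.0333 dB


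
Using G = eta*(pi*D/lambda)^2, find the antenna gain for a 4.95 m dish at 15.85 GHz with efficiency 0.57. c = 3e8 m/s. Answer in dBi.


lambda = c/f = 3e8 / 1.585e+10 = 0.01892744 m
G = eta*(pi*D/lambda)^2 = 0.57*(pi*4.95/0.01892744)^2
G = 384769.8399 (linear)
G = 10*log10(384769.8399) = 55.8520 dBi

55.8520 dBi


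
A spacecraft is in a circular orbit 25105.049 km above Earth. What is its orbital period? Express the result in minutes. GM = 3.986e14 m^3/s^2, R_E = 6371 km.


r = 31476.0490 km = 3.1476049e+07 m
T = 2*pi*sqrt(r^3/mu) = 2*pi*sqrt(3.1184633e+22 / 3.986e14)
T = 55575.2647 s = 926.2544 min

926.2544 minutes


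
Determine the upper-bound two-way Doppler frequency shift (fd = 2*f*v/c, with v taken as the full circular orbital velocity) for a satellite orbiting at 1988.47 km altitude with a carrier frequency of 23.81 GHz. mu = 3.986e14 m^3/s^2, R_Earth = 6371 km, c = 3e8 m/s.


r = 8.35947e+06 m
v = sqrt(mu/r) = 6905.2479 m/s (worst-case radial velocity)
f = 23.81 GHz = 2.381e+10 Hz
fd = 2*f*v/c = 2*2.381e+10*6905.2479/3.0e+08
fd = 1.096093e+06 Hz

1.0961e+06 Hz


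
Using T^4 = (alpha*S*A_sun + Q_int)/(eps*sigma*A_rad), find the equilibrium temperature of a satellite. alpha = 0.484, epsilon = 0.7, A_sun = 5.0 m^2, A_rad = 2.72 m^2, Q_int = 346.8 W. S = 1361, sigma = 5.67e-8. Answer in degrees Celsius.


Numerator = alpha*S*A_sun + Q_int = 0.484*1361*5.0 + 346.8 = 3640.4200 W
Denominator = eps*sigma*A_rad = 0.7*5.67e-8*2.72 = 1.079568e-07 W/K^4
T^4 = 3.3721081e+10 K^4
T = 428.5242 K = 155.3742 C

155.3742 degrees Celsius


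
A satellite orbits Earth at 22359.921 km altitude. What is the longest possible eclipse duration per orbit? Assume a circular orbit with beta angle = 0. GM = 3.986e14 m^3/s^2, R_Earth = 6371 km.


r = 28730.9210 km
T = 807.7636 min
Eclipse fraction = arcsin(R_E/r)/pi = arcsin(6371.0000/28730.9210)/pi
= arcsin(0.2217472)/pi = 0.07117596
Eclipse duration = 0.07117596 * 807.7636 = 57.4934 min

57.4934 minutes


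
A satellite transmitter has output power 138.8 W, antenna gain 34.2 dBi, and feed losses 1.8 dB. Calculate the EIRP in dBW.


Pt = 138.8 W = 21.4239 dBW
EIRP = Pt_dBW + Gt - losses = 21.4239 + 34.2 - 1.8 = 53.8239 dBW

53.8239 dBW


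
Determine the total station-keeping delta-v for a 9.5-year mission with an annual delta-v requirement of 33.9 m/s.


dV = rate * years = 33.9 * 9.5
dV = 322.0500 m/s

322.0500 m/s


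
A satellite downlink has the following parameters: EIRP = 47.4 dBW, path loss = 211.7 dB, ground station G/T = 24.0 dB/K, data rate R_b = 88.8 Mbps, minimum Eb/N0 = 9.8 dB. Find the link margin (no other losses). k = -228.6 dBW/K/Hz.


C/N0 = EIRP - FSPL + G/T - k = 47.4 - 211.7 + 24.0 - (-228.6)
C/N0 = 88.3000 dB-Hz
R_b = 88.8 Mbps = 8.88e+07 bps -> 10*log10(R_b) = 79.4841 dB-Hz
Eb/N0 = C/N0 - 10*log10(R_b) = 88.3000 - 79.4841 = 8.8159 dB
Margin = Eb/N0 - Eb/N0_req = 8.8159 - 9.8 = -0.9841297 dB (negative margin: link does not close)

-0.9841 dB


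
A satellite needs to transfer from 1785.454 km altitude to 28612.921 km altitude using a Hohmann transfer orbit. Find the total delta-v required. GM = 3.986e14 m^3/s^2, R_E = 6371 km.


r1 = 8156.4540 km = 8.156454e+06 m
r2 = 34983.9210 km = 3.4983921e+07 m
dv1 = sqrt(mu/r1)*(sqrt(2*r2/(r1+r2)) - 1) = 1912.1153 m/s
dv2 = sqrt(mu/r2)*(1 - sqrt(2*r1/(r1+r2))) = 1299.8020 m/s
total dv = |dv1| + |dv2| = 1912.1153 + 1299.8020 = 3211.9173 m/s = 3.2119 km/s

3.2119 km/s


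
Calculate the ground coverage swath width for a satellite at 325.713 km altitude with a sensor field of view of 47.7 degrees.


FOV = 47.7 deg = 0.8325221 rad
swath = 2 * alt * tan(FOV/2) = 2 * 325.713 * tan(0.416261)
swath = 2 * 325.713 * 0.4420954
swath = 287.9924 km

287.9924 km


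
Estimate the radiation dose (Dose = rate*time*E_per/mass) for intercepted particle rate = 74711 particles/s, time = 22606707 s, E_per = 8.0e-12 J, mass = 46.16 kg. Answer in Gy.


Total energy deposited = rate * time * E_per
  = 74711 * 22606707 * 8.0e-12 = 13.5118 J
Dose = E_total / mass = 13.5118 / 46.16
Dose = 0.2927157 Gy

0.2927 Gy


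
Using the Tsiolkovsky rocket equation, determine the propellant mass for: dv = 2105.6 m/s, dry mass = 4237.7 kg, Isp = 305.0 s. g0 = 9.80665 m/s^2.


ve = Isp * g0 = 305.0 * 9.80665 = 2991.028250 m/s
mass ratio = exp(dv/ve) = exp(2105.6/2991.028250) = 2.02176715
m_prop = m_dry * (mr - 1) = 4237.7 * (2.02176715 - 1)
m_prop = 4329.9426 kg

4329.9426 kg


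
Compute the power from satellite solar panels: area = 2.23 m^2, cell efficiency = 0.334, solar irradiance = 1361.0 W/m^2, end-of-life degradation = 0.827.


P = area * eta * S * degradation
P = 2.23 * 0.334 * 1361.0 * 0.827
P = 838.3299 W

838.3299 W


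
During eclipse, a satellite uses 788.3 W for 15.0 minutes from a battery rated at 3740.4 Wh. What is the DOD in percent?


E_used = P * t / 60 = 788.3 * 15.0 / 60 = 197.0750 Wh
DOD = E_used / E_total * 100 = 197.0750 / 3740.4 * 100
DOD = 5.2688 %

5.2688 %


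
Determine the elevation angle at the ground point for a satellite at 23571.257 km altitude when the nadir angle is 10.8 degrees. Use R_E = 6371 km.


r = R_E + alt = 29942.2570 km
Law of sines in the satellite / Earth-center / ground-point triangle:
  sin(nadir)/R_E = sin(90 + el)/r  =>  cos(el) = (r/R_E)*sin(nadir)
cos(el) = (29942.2570 / 6371.0000) * sin(10.8 deg) = 0.8806497
el = arccos(0.8806497) = 28.2792 deg
(Earth-central angle = 90 - nadir - el = 50.9208 deg)

28.2792 degrees


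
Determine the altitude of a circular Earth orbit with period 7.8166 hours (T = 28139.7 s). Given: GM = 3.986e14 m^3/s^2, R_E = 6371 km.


T = 28139.7 s
r = (mu*T^2/(4*pi^2))^(1/3) = (3.986e14 * 28139.7^2 / (4*pi^2))^(1/3)
r = 1.9995802e+07 m = 19995.8020 km
alt = r - R_E = 19995.8020 - 6371 = 13624.8020 km

13624.8020 km


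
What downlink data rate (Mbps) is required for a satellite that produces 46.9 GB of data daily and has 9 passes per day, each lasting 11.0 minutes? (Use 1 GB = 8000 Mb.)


total contact time = 9 * 11.0 * 60 = 5940.0000 s
data = 46.9 GB = 375200.0000 Mb
rate = 375200.0000 / 5940.0000 = 63.1650 Mbps

63.1650 Mbps


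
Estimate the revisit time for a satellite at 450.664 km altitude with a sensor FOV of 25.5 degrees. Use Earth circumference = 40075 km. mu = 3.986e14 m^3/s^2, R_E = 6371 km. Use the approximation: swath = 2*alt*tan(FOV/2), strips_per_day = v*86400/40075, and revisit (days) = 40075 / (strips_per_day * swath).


swath = 2*450.664*tan(0.2225295) = 203.9497 km
v = sqrt(mu/r) = 7644.0494 m/s = 7.6440 km/s
strips/day = v*86400/40075 = 7.6440*86400/40075 = 16.4802
coverage/day = strips * swath = 16.4802 * 203.9497 = 3361.1413 km
revisit = 40075 / 3361.1413 = 11.9230 days

11.9230 days


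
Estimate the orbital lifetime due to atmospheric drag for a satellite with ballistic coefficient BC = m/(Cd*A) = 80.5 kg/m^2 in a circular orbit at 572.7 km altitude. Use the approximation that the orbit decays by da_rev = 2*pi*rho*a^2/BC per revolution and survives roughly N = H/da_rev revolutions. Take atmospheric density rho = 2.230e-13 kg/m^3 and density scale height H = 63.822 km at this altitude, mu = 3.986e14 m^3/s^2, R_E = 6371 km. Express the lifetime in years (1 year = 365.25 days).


a = R_E + alt = 6943.7000 km = 6.9437e+06 m
da_rev = 2*pi*rho*a^2/BC = 2*pi*2.230e-13*(6.9437e+06)^2/80.5 = 0.839210191 m per revolution
N = H/da_rev = 63822.0000 m / 0.839210191 m = 76050.0774 revolutions
P = 2*pi*sqrt(a^3/mu) = 5758.3445 s
lifetime = N*P = 76050.0774 * 5758.3445 = 4.3792255e+08 s = 5068.5480 days
years = 5068.5480 / 365.25 = 13.8769 years

13.8769 years


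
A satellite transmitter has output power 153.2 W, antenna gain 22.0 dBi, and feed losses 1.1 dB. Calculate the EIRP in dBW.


Pt = 153.2 W = 21.8526 dBW
EIRP = Pt_dBW + Gt - losses = 21.8526 + 22.0 - 1.1 = 42.7526 dBW

42.7526 dBW


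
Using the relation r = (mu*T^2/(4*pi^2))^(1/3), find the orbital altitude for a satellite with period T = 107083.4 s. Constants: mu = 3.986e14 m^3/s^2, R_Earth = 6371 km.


T = 107083.4 s
r = (mu*T^2/(4*pi^2))^(1/3) = (3.986e14 * 107083.4^2 / (4*pi^2))^(1/3)
r = 4.8738701e+07 m = 48738.7014 km
alt = r - R_E = 48738.7014 - 6371 = 42367.7014 km

42367.7014 km


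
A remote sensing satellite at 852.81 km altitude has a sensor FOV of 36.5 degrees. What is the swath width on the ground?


FOV = 36.5 deg = 0.6370452 rad
swath = 2 * alt * tan(FOV/2) = 2 * 852.81 * tan(0.3185226)
swath = 2 * 852.81 * 0.3297505
swath = 562.4291 km

562.4291 km


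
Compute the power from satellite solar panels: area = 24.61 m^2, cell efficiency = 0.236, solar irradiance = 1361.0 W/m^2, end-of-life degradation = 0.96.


P = area * eta * S * degradation
P = 24.61 * 0.236 * 1361.0 * 0.96
P = 7588.4482 W

7588.4482 W


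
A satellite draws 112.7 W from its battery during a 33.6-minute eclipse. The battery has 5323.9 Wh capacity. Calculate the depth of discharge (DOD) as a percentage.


E_used = P * t / 60 = 112.7 * 33.6 / 60 = 63.1120 Wh
DOD = E_used / E_total * 100 = 63.1120 / 5323.9 * 100
DOD = 1.1854 %

1.1854 %


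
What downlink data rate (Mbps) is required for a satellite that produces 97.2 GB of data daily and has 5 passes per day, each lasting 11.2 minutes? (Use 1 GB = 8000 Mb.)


total contact time = 5 * 11.2 * 60 = 3360.0000 s
data = 97.2 GB = 777600.0000 Mb
rate = 777600.0000 / 3360.0000 = 231.4286 Mbps

231.4286 Mbps


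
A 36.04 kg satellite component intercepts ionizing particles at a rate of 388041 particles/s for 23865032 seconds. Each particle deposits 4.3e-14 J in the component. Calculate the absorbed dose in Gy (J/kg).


Total energy deposited = rate * time * E_per
  = 388041 * 23865032 * 4.3e-14 = 0.3982063 J
Dose = E_total / mass = 0.3982063 / 36.04
Dose = 0.01104901 Gy

0.0110 Gy


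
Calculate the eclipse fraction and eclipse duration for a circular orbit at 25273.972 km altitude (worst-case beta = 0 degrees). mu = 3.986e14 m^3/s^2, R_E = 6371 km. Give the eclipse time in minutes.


r = 31644.9720 km
T = 933.7208 min
Eclipse fraction = arcsin(R_E/r)/pi = arcsin(6371.0000/31644.9720)/pi
= arcsin(0.2013274)/pi = 0.06452551
Eclipse duration = 0.06452551 * 933.7208 = 60.2488 min

60.2488 minutes


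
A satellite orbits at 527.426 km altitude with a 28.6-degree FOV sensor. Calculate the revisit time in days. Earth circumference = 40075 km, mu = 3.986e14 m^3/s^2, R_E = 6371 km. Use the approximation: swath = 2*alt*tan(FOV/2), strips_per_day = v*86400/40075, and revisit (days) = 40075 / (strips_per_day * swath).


swath = 2*527.426*tan(0.2495821) = 268.8784 km
v = sqrt(mu/r) = 7601.4010 m/s = 7.6014 km/s
strips/day = v*86400/40075 = 7.6014*86400/40075 = 16.3883
coverage/day = strips * swath = 16.3883 * 268.8784 = 4406.4594 km
revisit = 40075 / 4406.4594 = 9.0946 days

9.0946 days


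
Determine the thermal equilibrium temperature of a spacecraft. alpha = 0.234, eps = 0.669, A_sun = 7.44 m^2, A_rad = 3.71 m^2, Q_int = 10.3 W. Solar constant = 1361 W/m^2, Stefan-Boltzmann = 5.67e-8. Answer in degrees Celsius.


Numerator = alpha*S*A_sun + Q_int = 0.234*1361*7.44 + 10.3 = 2379.7466 W
Denominator = eps*sigma*A_rad = 0.669*5.67e-8*3.71 = 1.4072883e-07 W/K^4
T^4 = 1.6910156e+10 K^4
T = 360.6093 K = 87.4593 C

87.4593 degrees Celsius


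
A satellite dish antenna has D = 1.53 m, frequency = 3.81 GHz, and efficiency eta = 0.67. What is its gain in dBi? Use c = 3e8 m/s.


lambda = c/f = 3e8 / 3.81e+09 = 0.07874016 m
G = eta*(pi*D/lambda)^2 = 0.67*(pi*1.53/0.07874016)^2
G = 2496.6913 (linear)
G = 10*log10(2496.6913) = 33.9736 dBi

33.9736 dBi


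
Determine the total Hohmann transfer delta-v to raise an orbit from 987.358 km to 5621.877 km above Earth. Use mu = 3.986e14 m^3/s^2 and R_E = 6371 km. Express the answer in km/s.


r1 = 7358.3580 km = 7.358358e+06 m
r2 = 11992.8770 km = 1.1992877e+07 m
dv1 = sqrt(mu/r1)*(sqrt(2*r2/(r1+r2)) - 1) = 834.0799 m/s
dv2 = sqrt(mu/r2)*(1 - sqrt(2*r1/(r1+r2))) = 737.5322 m/s
total dv = |dv1| + |dv2| = 834.0799 + 737.5322 = 1571.6121 m/s = 1.5716 km/s

1.5716 km/s


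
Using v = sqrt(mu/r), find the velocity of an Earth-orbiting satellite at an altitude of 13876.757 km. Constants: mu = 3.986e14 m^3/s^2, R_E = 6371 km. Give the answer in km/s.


r = R_E + alt = 6371.0 + 13876.757 = 20247.7570 km = 2.0247757e+07 m
v = sqrt(mu/r) = sqrt(3.986e14 / 2.0247757e+07) = 4436.9056 m/s = 4.4369 km/s

4.4369 km/s


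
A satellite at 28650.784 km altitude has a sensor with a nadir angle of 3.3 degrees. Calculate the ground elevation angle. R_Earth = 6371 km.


r = R_E + alt = 35021.7840 km
Law of sines in the satellite / Earth-center / ground-point triangle:
  sin(nadir)/R_E = sin(90 + el)/r  =>  cos(el) = (r/R_E)*sin(nadir)
cos(el) = (35021.7840 / 6371.0000) * sin(3.3 deg) = 0.316433
el = arccos(0.316433) = 71.5527 deg
(Earth-central angle = 90 - nadir - el = 15.1473 deg)

71.5527 degrees


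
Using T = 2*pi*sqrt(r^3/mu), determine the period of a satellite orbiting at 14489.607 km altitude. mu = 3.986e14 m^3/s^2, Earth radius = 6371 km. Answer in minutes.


r = 20860.6070 km = 2.0860607e+07 m
T = 2*pi*sqrt(r^3/mu) = 2*pi*sqrt(9.0778045e+21 / 3.986e14)
T = 29984.8329 s = 499.7472 min

499.7472 minutes


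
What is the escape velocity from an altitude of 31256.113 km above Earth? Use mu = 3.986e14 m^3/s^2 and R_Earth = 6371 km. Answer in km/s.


r = 6371.0 + 31256.113 = 37627.1130 km = 3.7627113e+07 m
v_esc = sqrt(2*mu/r) = sqrt(2*3.986e14 / 3.7627113e+07)
v_esc = 4602.9176 m/s = 4.6029 km/s

4.6029 km/s


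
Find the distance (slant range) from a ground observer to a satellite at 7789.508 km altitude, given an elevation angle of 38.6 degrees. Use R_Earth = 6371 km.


h = 7789.508 km, el = 38.6 deg
d = -R_E*sin(el) + sqrt((R_E*sin(el))^2 + 2*R_E*h + h^2)
d = -6371.0000*sin(0.6736971) + sqrt((6371.0000*0.6238796)^2 + 2*6371.0000*7789.508 + 7789.508^2)
d = 9281.5401 km

9281.5401 km


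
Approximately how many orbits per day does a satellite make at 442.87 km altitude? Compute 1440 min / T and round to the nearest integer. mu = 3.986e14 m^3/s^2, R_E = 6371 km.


r = 6.81387e+06 m
T = 2*pi*sqrt(r^3/mu) = 5597.6016 s = 93.2934 min
revs/day = 1440 / 93.2934 = 15.4352
Rounded: 15 revolutions per day

15 revolutions per day


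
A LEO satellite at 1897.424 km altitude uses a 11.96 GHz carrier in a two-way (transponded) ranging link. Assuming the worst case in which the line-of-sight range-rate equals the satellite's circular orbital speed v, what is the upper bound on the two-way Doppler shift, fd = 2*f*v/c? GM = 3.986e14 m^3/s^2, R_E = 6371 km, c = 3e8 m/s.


r = 8.268424e+06 m
v = sqrt(mu/r) = 6943.1617 m/s (worst-case radial velocity)
f = 11.96 GHz = 1.196e+10 Hz
fd = 2*f*v/c = 2*1.196e+10*6943.1617/3.0e+08
fd = 553601.4237 Hz

553601.4237 Hz


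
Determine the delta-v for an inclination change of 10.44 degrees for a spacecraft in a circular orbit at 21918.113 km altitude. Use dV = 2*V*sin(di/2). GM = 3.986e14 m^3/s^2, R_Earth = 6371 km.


r = 28289.1130 km = 2.8289113e+07 m
V = sqrt(mu/r) = 3753.6950 m/s
di = 10.44 deg = 0.1822124 rad
dV = 2*V*sin(di/2) = 2*3753.6950*sin(0.09110619)
dV = 683.0239 m/s = 0.6830239 km/s

0.6830 km/s


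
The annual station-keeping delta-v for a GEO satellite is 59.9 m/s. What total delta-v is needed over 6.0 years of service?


dV = rate * years = 59.9 * 6.0
dV = 359.4000 m/s

359.4000 m/s


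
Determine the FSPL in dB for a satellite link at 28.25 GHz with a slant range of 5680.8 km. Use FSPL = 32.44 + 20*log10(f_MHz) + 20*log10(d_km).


f = 28.25 GHz = 28250.0000 MHz
d = 5680.8 km
FSPL = 32.44 + 20*log10(28250.0000) + 20*log10(5680.8)
FSPL = 32.44 + 89.0204 + 75.0882
FSPL = 196.5486 dB

196.5486 dB


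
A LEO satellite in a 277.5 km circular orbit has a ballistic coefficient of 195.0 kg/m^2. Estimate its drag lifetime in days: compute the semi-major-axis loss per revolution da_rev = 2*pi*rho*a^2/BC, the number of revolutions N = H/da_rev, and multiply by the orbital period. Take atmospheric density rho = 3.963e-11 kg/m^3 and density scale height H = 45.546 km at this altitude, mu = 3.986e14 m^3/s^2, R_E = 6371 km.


a = R_E + alt = 6648.5000 km = 6.6485e+06 m
da_rev = 2*pi*rho*a^2/BC = 2*pi*3.963e-11*(6.6485e+06)^2/195.0 = 56.443856 m per revolution
N = H/da_rev = 45546.0000 m / 56.443856 m = 806.9257 revolutions
P = 2*pi*sqrt(a^3/mu) = 5395.0656 s
lifetime = N*P = 806.9257 * 5395.0656 = 4.3534173e+06 s = 50.3868 days

50.3868 days


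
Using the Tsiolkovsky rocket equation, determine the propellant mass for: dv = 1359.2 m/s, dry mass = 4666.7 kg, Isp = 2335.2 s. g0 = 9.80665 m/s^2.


ve = Isp * g0 = 2335.2 * 9.80665 = 22900.489080 m/s
mass ratio = exp(dv/ve) = exp(1359.2/22900.489080) = 1.06114917
m_prop = m_dry * (mr - 1) = 4666.7 * (1.06114917 - 1)
m_prop = 285.3648 kg

285.3648 kg


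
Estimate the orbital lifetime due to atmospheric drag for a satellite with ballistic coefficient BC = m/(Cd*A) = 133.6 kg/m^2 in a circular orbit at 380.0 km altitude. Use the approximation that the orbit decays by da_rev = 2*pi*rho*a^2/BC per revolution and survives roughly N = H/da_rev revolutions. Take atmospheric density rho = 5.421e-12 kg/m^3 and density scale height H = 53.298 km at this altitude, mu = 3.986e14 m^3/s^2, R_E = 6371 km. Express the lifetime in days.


a = R_E + alt = 6751.0000 km = 6.751e+06 m
da_rev = 2*pi*rho*a^2/BC = 2*pi*5.421e-12*(6.751e+06)^2/133.6 = 11.619543 m per revolution
N = H/da_rev = 53298.0000 m / 11.619543 m = 4586.9275 revolutions
P = 2*pi*sqrt(a^3/mu) = 5520.3089 s
lifetime = N*P = 4586.9275 * 5520.3089 = 2.5321257e+07 s = 293.0701 days

293.0701 days


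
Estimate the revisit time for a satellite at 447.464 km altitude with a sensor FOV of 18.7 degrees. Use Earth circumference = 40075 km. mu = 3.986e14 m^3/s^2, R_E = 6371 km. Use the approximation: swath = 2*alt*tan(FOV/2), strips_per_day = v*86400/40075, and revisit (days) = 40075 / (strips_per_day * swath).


swath = 2*447.464*tan(0.1631883) = 147.3521 km
v = sqrt(mu/r) = 7645.8429 m/s = 7.6458 km/s
strips/day = v*86400/40075 = 7.6458*86400/40075 = 16.4841
coverage/day = strips * swath = 16.4841 * 147.3521 = 2428.9688 km
revisit = 40075 / 2428.9688 = 16.4988 days

16.4988 days


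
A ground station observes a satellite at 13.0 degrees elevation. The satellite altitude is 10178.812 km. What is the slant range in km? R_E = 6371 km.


h = 10178.812 km, el = 13.0 deg
d = -R_E*sin(el) + sqrt((R_E*sin(el))^2 + 2*R_E*h + h^2)
d = -6371.0000*sin(0.2268928) + sqrt((6371.0000*0.2249511)^2 + 2*6371.0000*10178.812 + 10178.812^2)
d = 13908.3033 km

13908.3033 km


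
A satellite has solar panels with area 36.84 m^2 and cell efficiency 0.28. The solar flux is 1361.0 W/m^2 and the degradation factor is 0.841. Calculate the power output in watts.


P = area * eta * S * degradation
P = 36.84 * 0.28 * 1361.0 * 0.841
P = 11806.7882 W

11806.7882 W


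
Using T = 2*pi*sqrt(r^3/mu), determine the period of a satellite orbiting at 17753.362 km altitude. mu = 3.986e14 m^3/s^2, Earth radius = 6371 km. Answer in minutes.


r = 24124.3620 km = 2.4124362e+07 m
T = 2*pi*sqrt(r^3/mu) = 2*pi*sqrt(1.4040013e+22 / 3.986e14)
T = 37290.2226 s = 621.5037 min

621.5037 minutes


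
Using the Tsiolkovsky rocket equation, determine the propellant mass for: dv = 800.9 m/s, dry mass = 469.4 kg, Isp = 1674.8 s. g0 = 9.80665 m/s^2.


ve = Isp * g0 = 1674.8 * 9.80665 = 16424.177420 m/s
mass ratio = exp(dv/ve) = exp(800.9/16424.177420) = 1.04997198
m_prop = m_dry * (mr - 1) = 469.4 * (1.04997198 - 1)
m_prop = 23.4568 kg

23.4568 kg


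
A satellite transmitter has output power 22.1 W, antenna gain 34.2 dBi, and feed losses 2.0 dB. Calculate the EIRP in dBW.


Pt = 22.1 W = 13.4439 dBW
EIRP = Pt_dBW + Gt - losses = 13.4439 + 34.2 - 2.0 = 45.6439 dBW

45.6439 dBW


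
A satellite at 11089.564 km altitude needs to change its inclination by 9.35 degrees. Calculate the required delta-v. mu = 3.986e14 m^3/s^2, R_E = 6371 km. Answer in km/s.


r = 17460.5640 km = 1.7460564e+07 m
V = sqrt(mu/r) = 4777.9270 m/s
di = 9.35 deg = 0.1631883 rad
dV = 2*V*sin(di/2) = 2*4777.9270*sin(0.08159414)
dV = 778.8368 m/s = 0.7788368 km/s

0.7788 km/s


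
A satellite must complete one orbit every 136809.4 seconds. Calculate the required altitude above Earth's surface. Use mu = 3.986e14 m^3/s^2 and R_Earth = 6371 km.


T = 136809.4 s
r = (mu*T^2/(4*pi^2))^(1/3) = (3.986e14 * 136809.4^2 / (4*pi^2))^(1/3)
r = 5.7385629e+07 m = 57385.6288 km
alt = r - R_E = 57385.6288 - 6371 = 51014.6288 km

51014.6288 km
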